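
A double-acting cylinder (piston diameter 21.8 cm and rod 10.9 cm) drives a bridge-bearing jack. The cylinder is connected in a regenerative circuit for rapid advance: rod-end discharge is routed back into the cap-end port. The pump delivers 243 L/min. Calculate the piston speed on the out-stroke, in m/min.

v ≈ 26.0 m/min

In regeneration the rod-end outflow joins the pump flow into the cap end, so the net volume the pump must supply per unit advance equals the rod cross-section area.
Rod cross-section A_rod = π/4 × (10.9 cm)² = 93.31 cm^2
v = Q_pump / A_rod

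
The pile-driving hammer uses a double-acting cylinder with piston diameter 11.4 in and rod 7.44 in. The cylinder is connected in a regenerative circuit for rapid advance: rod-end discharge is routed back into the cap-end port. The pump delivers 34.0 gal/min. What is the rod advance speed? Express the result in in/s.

In regeneration the rod-end outflow joins the pump flow into the cap end, so the net volume the pump must supply per unit advance equals the rod cross-section area.
Rod cross-section A_rod = π/4 × (7.44 in)² = 43.47 in^2
v = Q_pump / A_rod

v ≈ 3.01 in/s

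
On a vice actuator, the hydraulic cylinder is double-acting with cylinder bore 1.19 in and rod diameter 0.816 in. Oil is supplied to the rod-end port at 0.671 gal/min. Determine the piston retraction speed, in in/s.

Rod-side annular area A_ann = π/4 × (1.19² − 0.816²) = 0.5892 in^2
Flow into the rod-end port fills the annular volume.
v = Q / A

v ≈ 4.38 in/s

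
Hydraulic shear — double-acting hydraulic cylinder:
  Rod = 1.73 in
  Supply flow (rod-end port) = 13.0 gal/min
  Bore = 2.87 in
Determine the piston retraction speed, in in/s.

Rod-side annular area A_ann = π/4 × (2.87² − 1.73²) = 4.119 in^2
Flow into the rod-end port fills the annular volume.
v = Q / A

v ≈ 12.2 in/s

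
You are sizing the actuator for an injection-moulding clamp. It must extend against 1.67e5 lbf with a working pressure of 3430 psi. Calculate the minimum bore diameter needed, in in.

D ≈ 7.87 in

Extension force acts on the full piston face: F = P × (π/4)D².
D = √(4F / (πP)) = √(4 × 1.67e5 lbf / (π × 3430 psi))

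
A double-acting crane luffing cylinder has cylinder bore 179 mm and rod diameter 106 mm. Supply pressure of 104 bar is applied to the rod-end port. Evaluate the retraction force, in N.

F ≈ 1.70e5 N

Rod-side annular area A_ann = π/4 × (179² − 106²) = 16340 mm^2
On retraction the pressure acts on the annular area (bore minus rod).
F = P × A_ann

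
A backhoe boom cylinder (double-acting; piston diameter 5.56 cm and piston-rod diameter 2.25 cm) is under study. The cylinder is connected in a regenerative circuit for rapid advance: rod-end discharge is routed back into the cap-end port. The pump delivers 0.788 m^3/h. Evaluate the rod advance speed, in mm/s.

v ≈ 551 mm/s

In regeneration the rod-end outflow joins the pump flow into the cap end, so the net volume the pump must supply per unit advance equals the rod cross-section area.
Rod cross-section A_rod = π/4 × (2.25 cm)² = 3.976 cm^2
v = Q_pump / A_rod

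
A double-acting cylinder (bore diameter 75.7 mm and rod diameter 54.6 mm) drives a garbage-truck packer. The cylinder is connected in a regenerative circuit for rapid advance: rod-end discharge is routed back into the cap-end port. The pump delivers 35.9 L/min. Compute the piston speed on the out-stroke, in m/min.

v ≈ 15.3 m/min

In regeneration the rod-end outflow joins the pump flow into the cap end, so the net volume the pump must supply per unit advance equals the rod cross-section area.
Rod cross-section A_rod = π/4 × (54.6 mm)² = 2341 mm^2
v = Q_pump / A_rod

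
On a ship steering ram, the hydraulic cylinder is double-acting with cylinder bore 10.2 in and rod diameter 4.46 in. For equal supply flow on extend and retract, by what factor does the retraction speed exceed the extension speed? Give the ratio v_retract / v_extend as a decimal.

Cap-side area A_cap = π/4 × (10.2 in)² = 81.71 in^2
Rod-side annular area A_ann = π/4 × (10.2² − 4.46²) = 66.09 in^2
For equal Q, v ∝ 1/A, so v_ret/v_ext = A_cap/A_ann.

v_ret/v_ext ≈ 1.24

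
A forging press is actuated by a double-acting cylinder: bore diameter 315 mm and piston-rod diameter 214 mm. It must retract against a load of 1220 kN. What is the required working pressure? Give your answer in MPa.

P ≈ 29.1 MPa

Rod-side annular area A_ann = π/4 × (315² − 214²) = 41960 mm^2
Retraction: pressure acts on the annular area.
P = F / A = 1220 kN / A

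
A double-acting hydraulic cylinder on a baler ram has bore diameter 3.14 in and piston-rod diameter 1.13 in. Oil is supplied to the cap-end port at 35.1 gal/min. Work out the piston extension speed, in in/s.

v ≈ 17.5 in/s

Cap-side area A_cap = π/4 × (3.14 in)² = 7.744 in^2
v = Q / A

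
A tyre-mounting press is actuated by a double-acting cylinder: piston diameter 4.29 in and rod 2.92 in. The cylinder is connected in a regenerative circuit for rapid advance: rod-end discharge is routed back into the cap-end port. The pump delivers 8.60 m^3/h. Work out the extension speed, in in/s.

In regeneration the rod-end outflow joins the pump flow into the cap end, so the net volume the pump must supply per unit advance equals the rod cross-section area.
Rod cross-section A_rod = π/4 × (2.92 in)² = 6.697 in^2
v = Q_pump / A_rod

v ≈ 21.8 in/s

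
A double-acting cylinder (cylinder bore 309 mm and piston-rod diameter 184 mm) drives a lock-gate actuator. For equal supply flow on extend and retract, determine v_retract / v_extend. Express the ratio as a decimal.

v_ret/v_ext ≈ 1.55

Cap-side area A_cap = π/4 × (309 mm)² = 74990 mm^2
Rod-side annular area A_ann = π/4 × (309² − 184²) = 48400 mm^2
For equal Q, v ∝ 1/A, so v_ret/v_ext = A_cap/A_ann.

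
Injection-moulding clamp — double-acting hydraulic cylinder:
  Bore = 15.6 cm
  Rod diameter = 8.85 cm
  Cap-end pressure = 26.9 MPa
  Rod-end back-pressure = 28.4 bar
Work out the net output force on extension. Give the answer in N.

Cap-side area A_cap = π/4 × (15.6 cm)² = 191.1 cm^2
Rod-side annular area A_ann = π/4 × (15.6² − 8.85²) = 129.6 cm^2
Net thrust = P_cap·A_cap − P_rod·A_ann = 5.142e5 N − 36810 N

F ≈ 4.77e5 N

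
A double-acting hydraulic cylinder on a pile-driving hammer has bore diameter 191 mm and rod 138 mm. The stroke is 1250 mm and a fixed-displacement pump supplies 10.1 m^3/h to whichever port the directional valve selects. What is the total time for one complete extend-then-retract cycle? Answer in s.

t ≈ 18.9 s

Cap-side area A_cap = π/4 × (191 mm)² = 28650 mm^2
Rod-side annular area A_ann = π/4 × (191² − 138²) = 13690 mm^2
t_ext = A_cap·L/Q = 12.77 s
t_ret = A_ann·L/Q = 6.102 s
t_cycle = t_ext + t_ret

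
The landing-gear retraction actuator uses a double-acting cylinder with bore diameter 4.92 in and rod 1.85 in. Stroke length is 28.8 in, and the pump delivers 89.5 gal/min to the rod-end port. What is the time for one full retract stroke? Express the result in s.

t ≈ 1.36 s

Rod-side annular area A_ann = π/4 × (4.92² − 1.85²) = 16.32 in^2
Swept volume V = A × L; t = V / Q = A·L / Q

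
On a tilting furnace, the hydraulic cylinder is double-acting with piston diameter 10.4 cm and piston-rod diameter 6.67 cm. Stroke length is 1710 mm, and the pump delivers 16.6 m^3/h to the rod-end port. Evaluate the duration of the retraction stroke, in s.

Rod-side annular area A_ann = π/4 × (10.4² − 6.67²) = 50.01 cm^2
Swept volume V = A × L; t = V / Q = A·L / Q

t ≈ 1.85 s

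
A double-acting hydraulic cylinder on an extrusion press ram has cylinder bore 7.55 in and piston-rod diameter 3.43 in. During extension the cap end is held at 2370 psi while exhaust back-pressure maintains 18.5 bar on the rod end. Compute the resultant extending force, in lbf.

F ≈ 96600 lbf

Cap-side area A_cap = π/4 × (7.55 in)² = 44.77 in^2
Rod-side annular area A_ann = π/4 × (7.55² − 3.43²) = 35.53 in^2
Net thrust = P_cap·A_cap − P_rod·A_ann = 1.061e5 lbf − 9533 lbf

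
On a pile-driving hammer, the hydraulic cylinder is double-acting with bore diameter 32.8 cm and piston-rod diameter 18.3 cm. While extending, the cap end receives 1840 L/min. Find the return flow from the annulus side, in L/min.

Q_out ≈ 1270 L/min

Cap-side area A_cap = π/4 × (32.8 cm)² = 845.0 cm^2
Rod-side annular area A_ann = π/4 × (32.8² − 18.3²) = 581.9 cm^2
Piston speed v = Q_in/A_cap; rod-end outflow Q_out = v × A_ann = Q_in × A_ann/A_cap.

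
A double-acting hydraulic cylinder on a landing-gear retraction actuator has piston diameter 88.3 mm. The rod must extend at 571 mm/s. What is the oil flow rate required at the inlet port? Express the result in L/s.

Q ≈ 3.50 L/s

Cap-side area A_cap = π/4 × (88.3 mm)² = 6124 mm^2
Q = A × v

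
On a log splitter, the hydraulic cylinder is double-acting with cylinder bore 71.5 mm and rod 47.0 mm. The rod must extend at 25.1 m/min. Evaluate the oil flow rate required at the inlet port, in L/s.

Q ≈ 1.68 L/s

Cap-side area A_cap = π/4 × (71.5 mm)² = 4015 mm^2
Q = A × v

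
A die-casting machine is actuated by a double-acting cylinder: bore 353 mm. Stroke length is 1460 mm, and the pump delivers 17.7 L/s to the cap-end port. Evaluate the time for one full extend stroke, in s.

t ≈ 8.07 s

Cap-side area A_cap = π/4 × (353 mm)² = 97870 mm^2
Swept volume V = A × L; t = V / Q = A·L / Q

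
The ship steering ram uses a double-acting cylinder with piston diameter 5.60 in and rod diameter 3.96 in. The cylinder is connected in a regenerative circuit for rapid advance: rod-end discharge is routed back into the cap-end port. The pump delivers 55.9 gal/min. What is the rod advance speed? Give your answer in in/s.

v ≈ 17.5 in/s

In regeneration the rod-end outflow joins the pump flow into the cap end, so the net volume the pump must supply per unit advance equals the rod cross-section area.
Rod cross-section A_rod = π/4 × (3.96 in)² = 12.32 in^2
v = Q_pump / A_rod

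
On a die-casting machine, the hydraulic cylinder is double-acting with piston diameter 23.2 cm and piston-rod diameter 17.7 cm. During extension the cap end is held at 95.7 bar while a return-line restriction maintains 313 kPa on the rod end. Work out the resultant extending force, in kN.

Cap-side area A_cap = π/4 × (23.2 cm)² = 422.7 cm^2
Rod-side annular area A_ann = π/4 × (23.2² − 17.7²) = 176.7 cm^2
Net thrust = P_cap·A_cap − P_rod·A_ann = 404.6 kN − 5.530 kN

F ≈ 399 kN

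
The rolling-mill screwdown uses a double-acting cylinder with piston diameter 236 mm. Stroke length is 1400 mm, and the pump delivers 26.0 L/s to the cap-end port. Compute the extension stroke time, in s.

t ≈ 2.36 s

Cap-side area A_cap = π/4 × (236 mm)² = 43740 mm^2
Swept volume V = A × L; t = V / Q = A·L / Q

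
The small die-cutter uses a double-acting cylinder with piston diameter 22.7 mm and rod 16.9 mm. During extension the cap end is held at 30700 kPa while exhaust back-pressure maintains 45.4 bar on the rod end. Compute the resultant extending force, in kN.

Cap-side area A_cap = π/4 × (22.7 mm)² = 404.7 mm^2
Rod-side annular area A_ann = π/4 × (22.7² − 16.9²) = 180.4 mm^2
Net thrust = P_cap·A_cap − P_rod·A_ann = 12.42 kN − 0.8190 kN

F ≈ 11.6 kN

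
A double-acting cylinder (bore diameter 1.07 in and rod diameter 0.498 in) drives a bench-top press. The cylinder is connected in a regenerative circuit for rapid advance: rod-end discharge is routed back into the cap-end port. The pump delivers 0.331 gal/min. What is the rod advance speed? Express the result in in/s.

v ≈ 6.54 in/s

In regeneration the rod-end outflow joins the pump flow into the cap end, so the net volume the pump must supply per unit advance equals the rod cross-section area.
Rod cross-section A_rod = π/4 × (0.498 in)² = 0.1948 in^2
v = Q_pump / A_rod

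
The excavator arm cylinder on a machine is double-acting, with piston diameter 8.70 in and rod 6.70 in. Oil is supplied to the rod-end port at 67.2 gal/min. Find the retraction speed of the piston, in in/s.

Rod-side annular area A_ann = π/4 × (8.70² − 6.70²) = 24.19 in^2
Flow into the rod-end port fills the annular volume.
v = Q / A

v ≈ 10.7 in/s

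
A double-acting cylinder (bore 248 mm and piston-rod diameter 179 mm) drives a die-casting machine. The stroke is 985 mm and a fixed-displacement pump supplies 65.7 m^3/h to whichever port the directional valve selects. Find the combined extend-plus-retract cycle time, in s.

t ≈ 3.86 s

Cap-side area A_cap = π/4 × (248 mm)² = 48310 mm^2
Rod-side annular area A_ann = π/4 × (248² − 179²) = 23140 mm^2
t_ext = A_cap·L/Q = 2.607 s
t_ret = A_ann·L/Q = 1.249 s
t_cycle = t_ext + t_ret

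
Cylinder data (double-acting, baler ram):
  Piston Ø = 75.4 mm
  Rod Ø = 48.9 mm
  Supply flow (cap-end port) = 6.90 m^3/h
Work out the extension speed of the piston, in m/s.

v ≈ 0.429 m/s

Cap-side area A_cap = π/4 × (75.4 mm)² = 4465 mm^2
v = Q / A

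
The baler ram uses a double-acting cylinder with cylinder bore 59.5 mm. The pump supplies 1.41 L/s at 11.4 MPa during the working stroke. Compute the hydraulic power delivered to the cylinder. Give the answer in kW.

W ≈ 16.1 kW

Hydraulic power = P × Q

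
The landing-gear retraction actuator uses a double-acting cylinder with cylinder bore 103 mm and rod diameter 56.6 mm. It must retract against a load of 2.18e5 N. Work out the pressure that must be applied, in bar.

P ≈ 375 bar

Rod-side annular area A_ann = π/4 × (103² − 56.6²) = 5816 mm^2
Retraction: pressure acts on the annular area.
P = F / A = 2.18e5 N / A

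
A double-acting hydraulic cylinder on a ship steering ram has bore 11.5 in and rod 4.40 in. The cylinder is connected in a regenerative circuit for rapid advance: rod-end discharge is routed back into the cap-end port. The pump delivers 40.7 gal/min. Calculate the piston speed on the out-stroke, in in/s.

v ≈ 10.3 in/s

In regeneration the rod-end outflow joins the pump flow into the cap end, so the net volume the pump must supply per unit advance equals the rod cross-section area.
Rod cross-section A_rod = π/4 × (4.40 in)² = 15.21 in^2
v = Q_pump / A_rod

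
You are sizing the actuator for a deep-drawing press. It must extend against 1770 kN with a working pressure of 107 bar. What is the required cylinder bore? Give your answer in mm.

Extension force acts on the full piston face: F = P × (π/4)D².
D = √(4F / (πP)) = √(4 × 1770 kN / (π × 107 bar))

D ≈ 459 mm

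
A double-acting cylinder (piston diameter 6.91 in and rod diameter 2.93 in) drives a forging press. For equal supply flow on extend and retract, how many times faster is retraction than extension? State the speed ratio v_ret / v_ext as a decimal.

v_ret/v_ext ≈ 1.22

Cap-side area A_cap = π/4 × (6.91 in)² = 37.50 in^2
Rod-side annular area A_ann = π/4 × (6.91² − 2.93²) = 30.76 in^2
For equal Q, v ∝ 1/A, so v_ret/v_ext = A_cap/A_ann.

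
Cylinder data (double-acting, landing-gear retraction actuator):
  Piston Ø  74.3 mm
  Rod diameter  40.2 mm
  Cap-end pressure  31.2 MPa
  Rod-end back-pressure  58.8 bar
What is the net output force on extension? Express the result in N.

F ≈ 1.17e5 N

Cap-side area A_cap = π/4 × (74.3 mm)² = 4336 mm^2
Rod-side annular area A_ann = π/4 × (74.3² − 40.2²) = 3067 mm^2
Net thrust = P_cap·A_cap − P_rod·A_ann = 1.353e5 N − 18030 N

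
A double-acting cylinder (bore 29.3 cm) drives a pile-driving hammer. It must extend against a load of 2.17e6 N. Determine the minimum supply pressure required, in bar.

Cap-side area A_cap = π/4 × (29.3 cm)² = 674.3 cm^2
P = F / A = 2.17e6 N / A

P ≈ 322 bar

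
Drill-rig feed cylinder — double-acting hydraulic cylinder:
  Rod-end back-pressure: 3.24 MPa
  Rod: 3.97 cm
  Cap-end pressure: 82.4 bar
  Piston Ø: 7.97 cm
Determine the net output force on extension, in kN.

F ≈ 29.0 kN

Cap-side area A_cap = π/4 × (7.97 cm)² = 49.89 cm^2
Rod-side annular area A_ann = π/4 × (7.97² − 3.97²) = 37.51 cm^2
Net thrust = P_cap·A_cap − P_rod·A_ann = 41.11 kN − 12.15 kN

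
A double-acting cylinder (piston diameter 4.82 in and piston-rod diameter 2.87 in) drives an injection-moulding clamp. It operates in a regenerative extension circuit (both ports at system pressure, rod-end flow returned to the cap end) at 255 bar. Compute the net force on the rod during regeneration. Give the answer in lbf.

With equal pressure on both faces, forces on the annular region cancel; the net push is pressure × rod cross-section.
Rod cross-section A_rod = π/4 × (2.87 in)² = 6.469 in^2
F = P × A_rod

F ≈ 23900 lbf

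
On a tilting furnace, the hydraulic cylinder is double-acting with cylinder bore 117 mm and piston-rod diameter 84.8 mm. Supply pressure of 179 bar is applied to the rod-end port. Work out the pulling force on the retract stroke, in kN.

F ≈ 91.4 kN

Rod-side annular area A_ann = π/4 × (117² − 84.8²) = 5103 mm^2
On retraction the pressure acts on the annular area (bore minus rod).
F = P × A_ann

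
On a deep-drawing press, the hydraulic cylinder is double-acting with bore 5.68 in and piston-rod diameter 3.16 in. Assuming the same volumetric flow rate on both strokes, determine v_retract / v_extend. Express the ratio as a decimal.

v_ret/v_ext ≈ 1.45

Cap-side area A_cap = π/4 × (5.68 in)² = 25.34 in^2
Rod-side annular area A_ann = π/4 × (5.68² − 3.16²) = 17.50 in^2
For equal Q, v ∝ 1/A, so v_ret/v_ext = A_cap/A_ann.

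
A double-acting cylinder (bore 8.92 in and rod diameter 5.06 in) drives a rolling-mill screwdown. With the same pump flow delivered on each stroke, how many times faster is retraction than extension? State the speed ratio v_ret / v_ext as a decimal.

Cap-side area A_cap = π/4 × (8.92 in)² = 62.49 in^2
Rod-side annular area A_ann = π/4 × (8.92² − 5.06²) = 42.38 in^2
For equal Q, v ∝ 1/A, so v_ret/v_ext = A_cap/A_ann.

v_ret/v_ext ≈ 1.47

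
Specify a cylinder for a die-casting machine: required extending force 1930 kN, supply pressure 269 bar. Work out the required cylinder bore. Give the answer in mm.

Extension force acts on the full piston face: F = P × (π/4)D².
D = √(4F / (πP)) = √(4 × 1930 kN / (π × 269 bar))

D ≈ 302 mm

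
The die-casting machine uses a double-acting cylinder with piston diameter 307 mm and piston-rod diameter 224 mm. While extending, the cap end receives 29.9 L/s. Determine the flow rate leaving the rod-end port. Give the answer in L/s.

Q_out ≈ 14.0 L/s

Cap-side area A_cap = π/4 × (307 mm)² = 74020 mm^2
Rod-side annular area A_ann = π/4 × (307² − 224²) = 34610 mm^2
Piston speed v = Q_in/A_cap; rod-end outflow Q_out = v × A_ann = Q_in × A_ann/A_cap.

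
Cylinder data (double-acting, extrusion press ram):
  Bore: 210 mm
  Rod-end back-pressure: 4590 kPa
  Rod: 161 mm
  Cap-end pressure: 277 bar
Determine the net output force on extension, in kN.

F ≈ 894 kN

Cap-side area A_cap = π/4 × (210 mm)² = 34640 mm^2
Rod-side annular area A_ann = π/4 × (210² − 161²) = 14280 mm^2
Net thrust = P_cap·A_cap − P_rod·A_ann = 959.4 kN − 65.53 kN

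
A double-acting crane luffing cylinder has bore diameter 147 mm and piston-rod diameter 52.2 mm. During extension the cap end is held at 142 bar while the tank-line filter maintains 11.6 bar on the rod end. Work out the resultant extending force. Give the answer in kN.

Cap-side area A_cap = π/4 × (147 mm)² = 16970 mm^2
Rod-side annular area A_ann = π/4 × (147² − 52.2²) = 14830 mm^2
Net thrust = P_cap·A_cap − P_rod·A_ann = 241.0 kN − 17.20 kN

F ≈ 224 kN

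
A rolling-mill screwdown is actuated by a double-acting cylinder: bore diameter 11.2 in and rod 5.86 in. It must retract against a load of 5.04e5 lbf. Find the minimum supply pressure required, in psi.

P ≈ 7040 psi

Rod-side annular area A_ann = π/4 × (11.2² − 5.86²) = 71.55 in^2
Retraction: pressure acts on the annular area.
P = F / A = 5.04e5 lbf / A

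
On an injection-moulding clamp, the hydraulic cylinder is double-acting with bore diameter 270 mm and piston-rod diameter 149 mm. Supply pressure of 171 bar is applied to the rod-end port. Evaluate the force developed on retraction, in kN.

Rod-side annular area A_ann = π/4 × (270² − 149²) = 39820 mm^2
On retraction the pressure acts on the annular area (bore minus rod).
F = P × A_ann

F ≈ 681 kN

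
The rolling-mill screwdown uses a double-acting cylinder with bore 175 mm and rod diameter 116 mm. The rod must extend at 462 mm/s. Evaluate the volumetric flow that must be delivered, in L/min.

Q ≈ 667 L/min

Cap-side area A_cap = π/4 × (175 mm)² = 24050 mm^2
Q = A × v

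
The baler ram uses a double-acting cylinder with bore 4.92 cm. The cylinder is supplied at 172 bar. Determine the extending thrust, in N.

Cap-side area A_cap = π/4 × (4.92 cm)² = 19.01 cm^2
F = P × A_cap = 172 bar × A_cap

F ≈ 32700 N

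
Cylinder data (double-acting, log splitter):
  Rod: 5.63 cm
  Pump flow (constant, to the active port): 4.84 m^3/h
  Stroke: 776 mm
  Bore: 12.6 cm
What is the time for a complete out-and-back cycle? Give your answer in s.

Cap-side area A_cap = π/4 × (12.6 cm)² = 124.7 cm^2
Rod-side annular area A_ann = π/4 × (12.6² − 5.63²) = 99.80 cm^2
t_ext = A_cap·L/Q = 7.197 s
t_ret = A_ann·L/Q = 5.760 s
t_cycle = t_ext + t_ret

t ≈ 13.0 s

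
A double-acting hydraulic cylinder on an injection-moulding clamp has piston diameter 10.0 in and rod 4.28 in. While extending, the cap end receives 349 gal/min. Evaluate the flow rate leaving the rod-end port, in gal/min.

Q_out ≈ 285 gal/min

Cap-side area A_cap = π/4 × (10.0 in)² = 78.54 in^2
Rod-side annular area A_ann = π/4 × (10.0² − 4.28²) = 64.15 in^2
Piston speed v = Q_in/A_cap; rod-end outflow Q_out = v × A_ann = Q_in × A_ann/A_cap.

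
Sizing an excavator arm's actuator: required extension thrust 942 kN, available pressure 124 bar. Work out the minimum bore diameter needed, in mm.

Extension force acts on the full piston face: F = P × (π/4)D².
D = √(4F / (πP)) = √(4 × 942 kN / (π × 124 bar))

D ≈ 311 mm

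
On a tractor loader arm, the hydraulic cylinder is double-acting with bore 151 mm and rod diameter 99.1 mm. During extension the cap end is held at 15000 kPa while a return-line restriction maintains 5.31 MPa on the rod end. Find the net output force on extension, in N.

F ≈ 2.14e5 N

Cap-side area A_cap = π/4 × (151 mm)² = 17910 mm^2
Rod-side annular area A_ann = π/4 × (151² − 99.1²) = 10190 mm^2
Net thrust = P_cap·A_cap − P_rod·A_ann = 2.686e5 N − 54130 N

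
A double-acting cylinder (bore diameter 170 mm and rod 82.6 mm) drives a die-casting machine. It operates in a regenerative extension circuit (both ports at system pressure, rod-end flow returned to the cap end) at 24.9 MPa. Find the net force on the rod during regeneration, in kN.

F ≈ 133 kN

With equal pressure on both faces, forces on the annular region cancel; the net push is pressure × rod cross-section.
Rod cross-section A_rod = π/4 × (82.6 mm)² = 5359 mm^2
F = P × A_rod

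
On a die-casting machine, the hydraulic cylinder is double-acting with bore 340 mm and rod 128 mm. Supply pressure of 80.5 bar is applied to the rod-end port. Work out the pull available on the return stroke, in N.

F ≈ 6.27e5 N

Rod-side annular area A_ann = π/4 × (340² − 128²) = 77920 mm^2
On retraction the pressure acts on the annular area (bore minus rod).
F = P × A_ann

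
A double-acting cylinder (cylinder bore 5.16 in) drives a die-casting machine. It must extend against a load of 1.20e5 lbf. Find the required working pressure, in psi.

P ≈ 5740 psi

Cap-side area A_cap = π/4 × (5.16 in)² = 20.91 in^2
P = F / A = 1.20e5 lbf / A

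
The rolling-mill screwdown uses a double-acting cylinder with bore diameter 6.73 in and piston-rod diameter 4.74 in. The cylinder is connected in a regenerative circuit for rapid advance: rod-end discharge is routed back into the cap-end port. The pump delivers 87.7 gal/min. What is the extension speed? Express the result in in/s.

v ≈ 19.1 in/s

In regeneration the rod-end outflow joins the pump flow into the cap end, so the net volume the pump must supply per unit advance equals the rod cross-section area.
Rod cross-section A_rod = π/4 × (4.74 in)² = 17.65 in^2
v = Q_pump / A_rod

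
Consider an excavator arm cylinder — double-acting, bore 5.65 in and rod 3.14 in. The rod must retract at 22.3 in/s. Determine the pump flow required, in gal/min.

Q ≈ 100 gal/min

Rod-side annular area A_ann = π/4 × (5.65² − 3.14²) = 17.33 in^2
Q = A × v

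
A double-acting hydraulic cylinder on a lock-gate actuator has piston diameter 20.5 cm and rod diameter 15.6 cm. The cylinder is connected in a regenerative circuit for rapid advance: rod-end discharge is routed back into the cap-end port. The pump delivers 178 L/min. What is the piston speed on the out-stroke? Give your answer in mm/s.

v ≈ 155 mm/s

In regeneration the rod-end outflow joins the pump flow into the cap end, so the net volume the pump must supply per unit advance equals the rod cross-section area.
Rod cross-section A_rod = π/4 × (15.6 cm)² = 191.1 cm^2
v = Q_pump / A_rod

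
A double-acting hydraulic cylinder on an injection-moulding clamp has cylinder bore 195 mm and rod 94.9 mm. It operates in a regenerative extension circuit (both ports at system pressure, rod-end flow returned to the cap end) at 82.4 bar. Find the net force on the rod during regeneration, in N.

With equal pressure on both faces, forces on the annular region cancel; the net push is pressure × rod cross-section.
Rod cross-section A_rod = π/4 × (94.9 mm)² = 7073 mm^2
F = P × A_rod

F ≈ 58300 N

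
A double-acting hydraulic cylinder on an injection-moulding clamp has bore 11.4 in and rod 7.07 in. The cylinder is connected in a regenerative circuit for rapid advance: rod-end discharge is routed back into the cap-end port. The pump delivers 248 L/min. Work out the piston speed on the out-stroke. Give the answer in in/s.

In regeneration the rod-end outflow joins the pump flow into the cap end, so the net volume the pump must supply per unit advance equals the rod cross-section area.
Rod cross-section A_rod = π/4 × (7.07 in)² = 39.26 in^2
v = Q_pump / A_rod

v ≈ 6.42 in/s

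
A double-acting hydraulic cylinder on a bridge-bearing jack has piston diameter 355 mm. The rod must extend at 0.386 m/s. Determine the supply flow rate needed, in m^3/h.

Cap-side area A_cap = π/4 × (355 mm)² = 98980 mm^2
Q = A × v

Q ≈ 138 m^3/h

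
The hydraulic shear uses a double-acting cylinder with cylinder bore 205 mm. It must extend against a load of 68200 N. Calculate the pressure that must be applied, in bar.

P ≈ 20.7 bar

Cap-side area A_cap = π/4 × (205 mm)² = 33010 mm^2
P = F / A = 68200 N / A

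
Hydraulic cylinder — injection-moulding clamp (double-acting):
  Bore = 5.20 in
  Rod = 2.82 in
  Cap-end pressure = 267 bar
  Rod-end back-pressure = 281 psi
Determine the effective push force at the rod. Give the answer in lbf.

F ≈ 78000 lbf

Cap-side area A_cap = π/4 × (5.20 in)² = 21.24 in^2
Rod-side annular area A_ann = π/4 × (5.20² − 2.82²) = 14.99 in^2
Net thrust = P_cap·A_cap − P_rod·A_ann = 82240 lbf − 4213 lbf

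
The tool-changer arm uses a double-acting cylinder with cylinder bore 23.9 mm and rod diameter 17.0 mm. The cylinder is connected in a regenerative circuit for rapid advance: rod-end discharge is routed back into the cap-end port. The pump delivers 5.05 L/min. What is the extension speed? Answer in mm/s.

In regeneration the rod-end outflow joins the pump flow into the cap end, so the net volume the pump must supply per unit advance equals the rod cross-section area.
Rod cross-section A_rod = π/4 × (17.0 mm)² = 227.0 mm^2
v = Q_pump / A_rod

v ≈ 371 mm/s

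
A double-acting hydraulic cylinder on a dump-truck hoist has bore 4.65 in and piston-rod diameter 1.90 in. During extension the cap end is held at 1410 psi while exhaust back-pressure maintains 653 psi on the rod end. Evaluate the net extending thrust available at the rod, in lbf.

Cap-side area A_cap = π/4 × (4.65 in)² = 16.98 in^2
Rod-side annular area A_ann = π/4 × (4.65² − 1.90²) = 14.15 in^2
Net thrust = P_cap·A_cap − P_rod·A_ann = 23950 lbf − 9238 lbf

F ≈ 14700 lbf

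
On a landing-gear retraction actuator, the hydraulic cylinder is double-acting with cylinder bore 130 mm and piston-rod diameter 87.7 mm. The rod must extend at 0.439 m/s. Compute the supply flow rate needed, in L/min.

Q ≈ 350 L/min

Cap-side area A_cap = π/4 × (130 mm)² = 13270 mm^2
Q = A × v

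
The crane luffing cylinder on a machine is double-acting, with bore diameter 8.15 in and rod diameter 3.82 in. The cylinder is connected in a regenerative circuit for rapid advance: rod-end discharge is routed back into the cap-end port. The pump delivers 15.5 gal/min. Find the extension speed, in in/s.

v ≈ 5.21 in/s

In regeneration the rod-end outflow joins the pump flow into the cap end, so the net volume the pump must supply per unit advance equals the rod cross-section area.
Rod cross-section A_rod = π/4 × (3.82 in)² = 11.46 in^2
v = Q_pump / A_rod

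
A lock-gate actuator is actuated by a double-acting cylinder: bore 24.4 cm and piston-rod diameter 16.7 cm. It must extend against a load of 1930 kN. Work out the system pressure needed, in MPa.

P ≈ 41.3 MPa

Cap-side area A_cap = π/4 × (24.4 cm)² = 467.6 cm^2
P = F / A = 1930 kN / A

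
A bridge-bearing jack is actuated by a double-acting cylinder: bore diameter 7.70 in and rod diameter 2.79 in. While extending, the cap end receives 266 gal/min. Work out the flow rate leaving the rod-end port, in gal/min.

Cap-side area A_cap = π/4 × (7.70 in)² = 46.57 in^2
Rod-side annular area A_ann = π/4 × (7.70² − 2.79²) = 40.45 in^2
Piston speed v = Q_in/A_cap; rod-end outflow Q_out = v × A_ann = Q_in × A_ann/A_cap.

Q_out ≈ 231 gal/min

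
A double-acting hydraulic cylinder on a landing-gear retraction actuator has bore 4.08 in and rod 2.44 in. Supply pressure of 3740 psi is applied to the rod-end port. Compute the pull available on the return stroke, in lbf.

F ≈ 31400 lbf

Rod-side annular area A_ann = π/4 × (4.08² − 2.44²) = 8.398 in^2
On retraction the pressure acts on the annular area (bore minus rod).
F = P × A_ann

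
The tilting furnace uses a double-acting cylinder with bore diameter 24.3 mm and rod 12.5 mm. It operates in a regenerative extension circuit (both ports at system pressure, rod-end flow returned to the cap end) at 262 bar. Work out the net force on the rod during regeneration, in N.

With equal pressure on both faces, forces on the annular region cancel; the net push is pressure × rod cross-section.
Rod cross-section A_rod = π/4 × (12.5 mm)² = 122.7 mm^2
F = P × A_rod

F ≈ 3220 N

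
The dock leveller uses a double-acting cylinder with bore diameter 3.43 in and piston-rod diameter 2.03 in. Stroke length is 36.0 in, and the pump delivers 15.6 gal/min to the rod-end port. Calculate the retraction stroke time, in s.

Rod-side annular area A_ann = π/4 × (3.43² − 2.03²) = 6.004 in^2
Swept volume V = A × L; t = V / Q = A·L / Q

t ≈ 3.60 s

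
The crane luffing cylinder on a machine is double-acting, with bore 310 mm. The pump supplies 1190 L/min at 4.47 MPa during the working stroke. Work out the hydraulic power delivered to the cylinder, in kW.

W ≈ 88.7 kW

Hydraulic power = P × Q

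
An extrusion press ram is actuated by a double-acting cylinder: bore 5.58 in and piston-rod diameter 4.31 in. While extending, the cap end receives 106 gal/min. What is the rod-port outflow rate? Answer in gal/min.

Q_out ≈ 42.8 gal/min

Cap-side area A_cap = π/4 × (5.58 in)² = 24.45 in^2
Rod-side annular area A_ann = π/4 × (5.58² − 4.31²) = 9.865 in^2
Piston speed v = Q_in/A_cap; rod-end outflow Q_out = v × A_ann = Q_in × A_ann/A_cap.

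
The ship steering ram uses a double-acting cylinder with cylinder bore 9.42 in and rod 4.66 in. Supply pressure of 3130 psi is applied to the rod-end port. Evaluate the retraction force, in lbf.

Rod-side annular area A_ann = π/4 × (9.42² − 4.66²) = 52.64 in^2
On retraction the pressure acts on the annular area (bore minus rod).
F = P × A_ann

F ≈ 1.65e5 lbf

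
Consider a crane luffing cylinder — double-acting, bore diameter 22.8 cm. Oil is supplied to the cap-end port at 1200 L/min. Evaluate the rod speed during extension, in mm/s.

v ≈ 490 mm/s

Cap-side area A_cap = π/4 × (22.8 cm)² = 408.3 cm^2
v = Q / A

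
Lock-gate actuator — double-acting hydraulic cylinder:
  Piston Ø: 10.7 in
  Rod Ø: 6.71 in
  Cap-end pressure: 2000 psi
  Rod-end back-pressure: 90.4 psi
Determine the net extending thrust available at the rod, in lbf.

Cap-side area A_cap = π/4 × (10.7 in)² = 89.92 in^2
Rod-side annular area A_ann = π/4 × (10.7² − 6.71²) = 54.56 in^2
Net thrust = P_cap·A_cap − P_rod·A_ann = 1.798e5 lbf − 4932 lbf

F ≈ 1.75e5 lbf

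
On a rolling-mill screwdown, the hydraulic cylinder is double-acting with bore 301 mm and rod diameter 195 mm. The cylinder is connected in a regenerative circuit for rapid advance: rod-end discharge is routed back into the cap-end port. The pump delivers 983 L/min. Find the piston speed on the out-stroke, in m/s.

v ≈ 0.549 m/s

In regeneration the rod-end outflow joins the pump flow into the cap end, so the net volume the pump must supply per unit advance equals the rod cross-section area.
Rod cross-section A_rod = π/4 × (195 mm)² = 29860 mm^2
v = Q_pump / A_rod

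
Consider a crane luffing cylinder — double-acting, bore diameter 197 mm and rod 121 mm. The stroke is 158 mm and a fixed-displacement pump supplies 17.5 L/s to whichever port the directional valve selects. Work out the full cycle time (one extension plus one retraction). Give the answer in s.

t ≈ 0.447 s

Cap-side area A_cap = π/4 × (197 mm)² = 30480 mm^2
Rod-side annular area A_ann = π/4 × (197² − 121²) = 18980 mm^2
t_ext = A_cap·L/Q = 0.2752 s
t_ret = A_ann·L/Q = 0.1714 s
t_cycle = t_ext + t_ret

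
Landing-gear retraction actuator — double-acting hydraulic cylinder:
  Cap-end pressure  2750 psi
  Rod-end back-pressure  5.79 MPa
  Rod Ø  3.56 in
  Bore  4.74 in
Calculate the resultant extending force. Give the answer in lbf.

F ≈ 42100 lbf

Cap-side area A_cap = π/4 × (4.74 in)² = 17.65 in^2
Rod-side annular area A_ann = π/4 × (4.74² − 3.56²) = 7.692 in^2
Net thrust = P_cap·A_cap − P_rod·A_ann = 48530 lbf − 6460 lbf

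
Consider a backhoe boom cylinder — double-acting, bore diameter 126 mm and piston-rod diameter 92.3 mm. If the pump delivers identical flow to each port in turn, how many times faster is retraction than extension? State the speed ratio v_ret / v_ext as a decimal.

Cap-side area A_cap = π/4 × (126 mm)² = 12470 mm^2
Rod-side annular area A_ann = π/4 × (126² − 92.3²) = 5778 mm^2
For equal Q, v ∝ 1/A, so v_ret/v_ext = A_cap/A_ann.

v_ret/v_ext ≈ 2.16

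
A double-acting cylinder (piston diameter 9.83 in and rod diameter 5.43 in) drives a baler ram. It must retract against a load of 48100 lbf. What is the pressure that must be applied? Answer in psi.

Rod-side annular area A_ann = π/4 × (9.83² − 5.43²) = 52.73 in^2
Retraction: pressure acts on the annular area.
P = F / A = 48100 lbf / A

P ≈ 912 psi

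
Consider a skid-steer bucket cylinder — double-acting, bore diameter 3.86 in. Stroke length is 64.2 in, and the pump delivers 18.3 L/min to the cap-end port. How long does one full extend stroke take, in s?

Cap-side area A_cap = π/4 × (3.86 in)² = 11.70 in^2
Swept volume V = A × L; t = V / Q = A·L / Q

t ≈ 40.4 s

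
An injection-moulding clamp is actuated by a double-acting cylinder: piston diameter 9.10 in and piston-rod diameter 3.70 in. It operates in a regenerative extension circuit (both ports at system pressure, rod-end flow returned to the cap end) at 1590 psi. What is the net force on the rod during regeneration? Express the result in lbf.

With equal pressure on both faces, forces on the annular region cancel; the net push is pressure × rod cross-section.
Rod cross-section A_rod = π/4 × (3.70 in)² = 10.75 in^2
F = P × A_rod

F ≈ 17100 lbf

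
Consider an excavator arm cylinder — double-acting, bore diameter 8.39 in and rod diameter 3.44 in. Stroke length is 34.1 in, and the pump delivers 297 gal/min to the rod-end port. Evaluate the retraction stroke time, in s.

t ≈ 1.37 s

Rod-side annular area A_ann = π/4 × (8.39² − 3.44²) = 45.99 in^2
Swept volume V = A × L; t = V / Q = A·L / Q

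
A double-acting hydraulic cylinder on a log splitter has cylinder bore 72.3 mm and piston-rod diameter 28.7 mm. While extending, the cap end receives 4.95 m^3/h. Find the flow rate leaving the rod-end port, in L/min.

Cap-side area A_cap = π/4 × (72.3 mm)² = 4106 mm^2
Rod-side annular area A_ann = π/4 × (72.3² − 28.7²) = 3459 mm^2
Piston speed v = Q_in/A_cap; rod-end outflow Q_out = v × A_ann = Q_in × A_ann/A_cap.

Q_out ≈ 69.5 L/min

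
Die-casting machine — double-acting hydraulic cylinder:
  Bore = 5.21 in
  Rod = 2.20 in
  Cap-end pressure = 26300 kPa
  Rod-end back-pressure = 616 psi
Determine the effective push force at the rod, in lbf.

F ≈ 70500 lbf

Cap-side area A_cap = π/4 × (5.21 in)² = 21.32 in^2
Rod-side annular area A_ann = π/4 × (5.21² − 2.20²) = 17.52 in^2
Net thrust = P_cap·A_cap − P_rod·A_ann = 81320 lbf − 10790 lbf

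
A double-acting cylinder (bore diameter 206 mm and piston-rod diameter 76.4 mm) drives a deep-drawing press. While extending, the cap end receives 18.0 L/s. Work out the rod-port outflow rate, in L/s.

Q_out ≈ 15.5 L/s

Cap-side area A_cap = π/4 × (206 mm)² = 33330 mm^2
Rod-side annular area A_ann = π/4 × (206² − 76.4²) = 28740 mm^2
Piston speed v = Q_in/A_cap; rod-end outflow Q_out = v × A_ann = Q_in × A_ann/A_cap.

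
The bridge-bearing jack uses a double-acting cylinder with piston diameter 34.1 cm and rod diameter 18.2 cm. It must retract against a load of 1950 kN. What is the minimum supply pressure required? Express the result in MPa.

P ≈ 29.9 MPa

Rod-side annular area A_ann = π/4 × (34.1² − 18.2²) = 653.1 cm^2
Retraction: pressure acts on the annular area.
P = F / A = 1950 kN / A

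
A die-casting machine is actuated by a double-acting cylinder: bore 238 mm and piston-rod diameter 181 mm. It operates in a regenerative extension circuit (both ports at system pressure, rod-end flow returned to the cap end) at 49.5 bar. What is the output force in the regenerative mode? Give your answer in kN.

F ≈ 127 kN

With equal pressure on both faces, forces on the annular region cancel; the net push is pressure × rod cross-section.
Rod cross-section A_rod = π/4 × (181 mm)² = 25730 mm^2
F = P × A_rod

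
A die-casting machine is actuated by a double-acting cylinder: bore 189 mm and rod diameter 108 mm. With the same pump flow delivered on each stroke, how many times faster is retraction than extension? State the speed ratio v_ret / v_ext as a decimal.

v_ret/v_ext ≈ 1.48

Cap-side area A_cap = π/4 × (189 mm)² = 28060 mm^2
Rod-side annular area A_ann = π/4 × (189² − 108²) = 18890 mm^2
For equal Q, v ∝ 1/A, so v_ret/v_ext = A_cap/A_ann.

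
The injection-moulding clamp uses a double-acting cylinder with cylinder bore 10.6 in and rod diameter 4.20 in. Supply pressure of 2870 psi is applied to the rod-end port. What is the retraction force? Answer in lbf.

F ≈ 2.14e5 lbf

Rod-side annular area A_ann = π/4 × (10.6² − 4.20²) = 74.39 in^2
On retraction the pressure acts on the annular area (bore minus rod).
F = P × A_ann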